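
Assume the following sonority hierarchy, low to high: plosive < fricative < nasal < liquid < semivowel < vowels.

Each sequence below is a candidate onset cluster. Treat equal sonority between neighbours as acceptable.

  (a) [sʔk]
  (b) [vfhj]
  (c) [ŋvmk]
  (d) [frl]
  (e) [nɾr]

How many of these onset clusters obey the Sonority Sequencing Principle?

3

(a) [sʔk]: profile 2-1-1 — violates.
(b) [vfhj]: profile 2-2-2-5 — obeys.
(c) [ŋvmk]: profile 3-2-3-1 — violates.
(d) [frl]: profile 2-4-4 — obeys.
(e) [nɾr]: profile 3-4-4 — obeys.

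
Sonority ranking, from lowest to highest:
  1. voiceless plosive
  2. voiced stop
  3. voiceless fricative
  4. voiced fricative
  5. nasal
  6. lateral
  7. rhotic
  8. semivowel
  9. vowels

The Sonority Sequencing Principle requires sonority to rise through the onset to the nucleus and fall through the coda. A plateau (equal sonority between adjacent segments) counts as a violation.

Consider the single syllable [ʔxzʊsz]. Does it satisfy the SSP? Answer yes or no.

no

Onset: /ʔ/ is a voiceless plosive (sonority 1), /x/ is a voiceless fricative (sonority 3), /z/ is a voiced fricative (sonority 4); then the nucleus /ʊ/ (sonority 9).
Onset profile 1-3-4-9 — rises to the nucleus.
Coda: /s/ is a voiceless fricative (sonority 3), /z/ is a voiced fricative (sonority 4).
Coda profile 9-3-4 — does not strictly fall throughout.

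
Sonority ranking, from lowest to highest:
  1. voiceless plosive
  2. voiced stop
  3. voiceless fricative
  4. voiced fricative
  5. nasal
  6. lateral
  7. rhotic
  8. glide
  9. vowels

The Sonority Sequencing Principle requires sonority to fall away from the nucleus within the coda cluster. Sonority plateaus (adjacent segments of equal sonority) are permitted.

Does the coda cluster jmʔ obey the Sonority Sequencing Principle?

/j/ — glide, sonority 8.
/m/ — nasal, sonority 5.
/ʔ/ — voiceless plosive, sonority 1.
The profile 8-5-1 strictly falls, so the coda cluster satisfies the SSP.

yes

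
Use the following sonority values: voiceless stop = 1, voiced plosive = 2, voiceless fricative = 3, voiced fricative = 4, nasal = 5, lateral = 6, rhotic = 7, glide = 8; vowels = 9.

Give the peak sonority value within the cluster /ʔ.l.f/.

6

/ʔ/ — voiceless stop, sonority 1.
/l/ — lateral, sonority 6.
/f/ — voiceless fricative, sonority 3.
The maximum is 6.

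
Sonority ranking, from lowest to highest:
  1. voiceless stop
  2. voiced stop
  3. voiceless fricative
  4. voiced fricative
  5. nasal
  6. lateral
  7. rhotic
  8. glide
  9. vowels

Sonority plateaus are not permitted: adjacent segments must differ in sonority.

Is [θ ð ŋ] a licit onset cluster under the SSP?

yes

/θ/ — voiceless fricative, sonority 3.
/ð/ — voiced fricative, sonority 4.
/ŋ/ — nasal, sonority 5.
The profile 3-4-5 strictly rises, so the onset cluster satisfies the SSP.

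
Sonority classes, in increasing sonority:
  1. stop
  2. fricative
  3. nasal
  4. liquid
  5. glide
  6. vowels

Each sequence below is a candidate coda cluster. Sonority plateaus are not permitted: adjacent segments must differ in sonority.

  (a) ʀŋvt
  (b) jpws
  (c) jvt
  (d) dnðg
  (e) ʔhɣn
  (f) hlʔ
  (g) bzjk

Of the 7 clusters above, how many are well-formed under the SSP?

(a) ʀŋvt: profile 4-3-2-1 — obeys.
(b) jpws: profile 5-1-5-2 — violates.
(c) jvt: profile 5-2-1 — obeys.
(d) dnðg: profile 1-3-2-1 — violates.
(e) ʔhɣn: profile 1-2-2-3 — violates.
(f) hlʔ: profile 2-4-1 — violates.
(g) bzjk: profile 1-2-5-1 — violates.

2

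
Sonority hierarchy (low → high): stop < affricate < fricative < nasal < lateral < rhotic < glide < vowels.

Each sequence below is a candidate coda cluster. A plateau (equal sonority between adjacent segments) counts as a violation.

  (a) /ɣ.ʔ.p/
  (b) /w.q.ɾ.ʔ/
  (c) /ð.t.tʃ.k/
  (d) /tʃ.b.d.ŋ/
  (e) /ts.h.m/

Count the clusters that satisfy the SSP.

0

(a) sonority 3-1-1: ill-formed.
(b) sonority 7-1-6-1: ill-formed.
(c) sonority 3-1-2-1: ill-formed.
(d) sonority 2-1-1-4: ill-formed.
(e) sonority 2-3-4: ill-formed.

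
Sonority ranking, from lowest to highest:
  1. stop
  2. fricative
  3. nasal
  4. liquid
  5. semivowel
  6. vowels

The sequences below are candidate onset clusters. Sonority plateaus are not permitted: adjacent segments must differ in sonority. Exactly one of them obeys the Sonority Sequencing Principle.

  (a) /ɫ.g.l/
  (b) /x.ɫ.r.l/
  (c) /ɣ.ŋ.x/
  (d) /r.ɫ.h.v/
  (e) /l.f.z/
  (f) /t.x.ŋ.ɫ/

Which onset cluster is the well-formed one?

(a) 4-1-4 → violates
(b) 2-4-4-4 → violates
(c) 2-3-2 → violates
(d) 4-4-2-2 → violates
(e) 4-2-2 → violates
(f) 1-2-3-4 → obeys

f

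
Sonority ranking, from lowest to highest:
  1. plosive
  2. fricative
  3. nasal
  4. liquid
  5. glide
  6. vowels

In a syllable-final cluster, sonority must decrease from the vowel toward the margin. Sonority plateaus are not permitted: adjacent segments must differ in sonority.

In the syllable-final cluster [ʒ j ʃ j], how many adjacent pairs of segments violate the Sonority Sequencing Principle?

2

/ʒ/ is a fricative (sonority 2).
/j/ is a glide (sonority 5).
/ʃ/ is a fricative (sonority 2).
/j/ is a glide (sonority 5).
/ʒ/→/j/: 2→5 (does not fall) — violation.
/j/→/ʃ/: 5→2 (falls) — ok.
/ʃ/→/j/: 2→5 (does not fall) — violation.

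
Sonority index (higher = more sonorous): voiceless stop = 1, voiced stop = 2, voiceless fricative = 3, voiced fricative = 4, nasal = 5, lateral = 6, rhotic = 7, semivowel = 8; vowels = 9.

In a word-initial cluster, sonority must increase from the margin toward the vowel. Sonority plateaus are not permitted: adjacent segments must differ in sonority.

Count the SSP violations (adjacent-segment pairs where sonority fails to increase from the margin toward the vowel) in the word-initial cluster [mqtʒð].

3

/m/ is a nasal (sonority 5).
/q/ is a voiceless stop (sonority 1).
/t/ is a voiceless stop (sonority 1).
/ʒ/ is a voiced fricative (sonority 4).
/ð/ is a voiced fricative (sonority 4).
/m/→/q/: 5→1 (does not rise) — violation.
/q/→/t/: 1→1 (plateau) — violation.
/t/→/ʒ/: 1→4 (rises) — ok.
/ʒ/→/ð/: 4→4 (plateau) — violation.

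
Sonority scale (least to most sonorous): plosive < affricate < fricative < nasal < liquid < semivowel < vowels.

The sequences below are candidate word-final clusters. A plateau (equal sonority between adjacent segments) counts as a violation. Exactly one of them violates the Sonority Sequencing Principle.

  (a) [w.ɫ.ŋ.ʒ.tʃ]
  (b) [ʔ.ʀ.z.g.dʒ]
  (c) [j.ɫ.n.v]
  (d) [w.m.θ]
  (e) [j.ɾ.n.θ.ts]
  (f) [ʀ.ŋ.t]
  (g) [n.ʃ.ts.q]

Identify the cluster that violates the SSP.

(a) [w.ɫ.ŋ.ʒ.tʃ]: profile 6-5-4-3-2 — obeys.
(b) [ʔ.ʀ.z.g.dʒ]: profile 1-5-3-1-2 — violates.
(c) [j.ɫ.n.v]: profile 6-5-4-3 — obeys.
(d) [w.m.θ]: profile 6-4-3 — obeys.
(e) [j.ɾ.n.θ.ts]: profile 6-5-4-3-2 — obeys.
(f) [ʀ.ŋ.t]: profile 5-4-1 — obeys.
(g) [n.ʃ.ts.q]: profile 4-3-2-1 — obeys.

b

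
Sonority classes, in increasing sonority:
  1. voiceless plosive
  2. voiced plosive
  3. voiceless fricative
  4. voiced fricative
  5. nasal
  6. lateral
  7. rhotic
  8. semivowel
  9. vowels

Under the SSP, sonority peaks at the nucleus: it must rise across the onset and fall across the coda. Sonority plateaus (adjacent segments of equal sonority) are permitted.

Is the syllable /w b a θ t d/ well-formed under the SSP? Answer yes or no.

Onset: /w/ is a semivowel (sonority 8), /b/ is a voiced plosive (sonority 2); then the nucleus /a/ (sonority 9).
Onset profile 8-2-9 — does not rise throughout.
Coda: /θ/ is a voiceless fricative (sonority 3), /t/ is a voiceless plosive (sonority 1), /d/ is a voiced plosive (sonority 2).
Coda profile 9-3-1-2 — does not fall throughout.

no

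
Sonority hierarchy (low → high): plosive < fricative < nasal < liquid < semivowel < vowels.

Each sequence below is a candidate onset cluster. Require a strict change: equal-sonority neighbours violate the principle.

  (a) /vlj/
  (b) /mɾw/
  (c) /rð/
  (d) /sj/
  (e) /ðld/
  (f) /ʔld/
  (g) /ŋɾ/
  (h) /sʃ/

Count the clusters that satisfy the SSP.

(a) sonority 2-4-5: well-formed.
(b) sonority 3-4-5: well-formed.
(c) sonority 4-2: ill-formed.
(d) sonority 2-5: well-formed.
(e) sonority 2-4-1: ill-formed.
(f) sonority 1-4-1: ill-formed.
(g) sonority 3-4: well-formed.
(h) sonority 2-2: ill-formed.

4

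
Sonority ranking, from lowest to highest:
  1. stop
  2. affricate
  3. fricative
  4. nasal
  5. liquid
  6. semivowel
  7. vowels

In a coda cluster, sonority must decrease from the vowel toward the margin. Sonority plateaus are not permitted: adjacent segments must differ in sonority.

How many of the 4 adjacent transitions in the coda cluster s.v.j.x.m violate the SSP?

3

/s/ is a fricative (sonority 3).
/v/ is a fricative (sonority 3).
/j/ is a semivowel (sonority 6).
/x/ is a fricative (sonority 3).
/m/ is a nasal (sonority 4).
/s/→/v/: 3→3 (plateau) — violation.
/v/→/j/: 3→6 (does not fall) — violation.
/j/→/x/: 6→3 (falls) — ok.
/x/→/m/: 3→4 (does not fall) — violation.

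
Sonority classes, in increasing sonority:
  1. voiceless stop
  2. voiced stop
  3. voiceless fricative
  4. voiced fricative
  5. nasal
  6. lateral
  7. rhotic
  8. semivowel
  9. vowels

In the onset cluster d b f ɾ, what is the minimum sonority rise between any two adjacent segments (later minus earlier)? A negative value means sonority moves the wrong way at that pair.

/d/ — voiced stop, sonority 2.
/b/ — voiced stop, sonority 2.
/f/ — voiceless fricative, sonority 3.
/ɾ/ — rhotic, sonority 7.
/d/→/b/: change +0.
/b/→/f/: change +1.
/f/→/ɾ/: change +4.
Minimum = 0.

0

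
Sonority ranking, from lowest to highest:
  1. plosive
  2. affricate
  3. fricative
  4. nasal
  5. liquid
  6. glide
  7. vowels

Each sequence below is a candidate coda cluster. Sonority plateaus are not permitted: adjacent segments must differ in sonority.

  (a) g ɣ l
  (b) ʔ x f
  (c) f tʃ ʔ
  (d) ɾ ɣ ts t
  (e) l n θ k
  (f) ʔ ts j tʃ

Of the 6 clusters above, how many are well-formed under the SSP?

(a) 1-3-5 → violates
(b) 1-3-3 → violates
(c) 3-2-1 → obeys
(d) 5-3-2-1 → obeys
(e) 5-4-3-1 → obeys
(f) 1-2-6-2 → violates

3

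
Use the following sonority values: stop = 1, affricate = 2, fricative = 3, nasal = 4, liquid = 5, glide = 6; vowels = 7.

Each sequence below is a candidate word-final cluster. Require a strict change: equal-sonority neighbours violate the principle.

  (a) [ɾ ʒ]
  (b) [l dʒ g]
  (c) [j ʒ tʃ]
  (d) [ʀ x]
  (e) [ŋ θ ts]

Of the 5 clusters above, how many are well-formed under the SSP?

5

(a) sonority 5-3: well-formed.
(b) sonority 5-2-1: well-formed.
(c) sonority 6-3-2: well-formed.
(d) sonority 5-3: well-formed.
(e) sonority 4-3-2: well-formed.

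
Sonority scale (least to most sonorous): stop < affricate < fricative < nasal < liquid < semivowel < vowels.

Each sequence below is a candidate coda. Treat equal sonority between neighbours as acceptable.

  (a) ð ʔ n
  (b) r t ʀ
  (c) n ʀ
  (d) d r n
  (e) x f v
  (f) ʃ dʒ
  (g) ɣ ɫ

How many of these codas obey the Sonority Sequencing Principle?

(a) 3-1-4 → violates
(b) 5-1-5 → violates
(c) 4-5 → violates
(d) 1-5-4 → violates
(e) 3-3-3 → obeys
(f) 3-2 → obeys
(g) 3-5 → violates

2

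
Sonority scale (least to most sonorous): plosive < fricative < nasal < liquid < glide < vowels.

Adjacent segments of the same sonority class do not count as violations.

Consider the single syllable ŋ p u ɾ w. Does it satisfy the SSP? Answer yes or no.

no

Onset: /ŋ/ is a nasal (sonority 3), /p/ is a plosive (sonority 1); then the nucleus /u/ (sonority 6).
Onset profile 3-1-6 — does not rise throughout.
Coda: /ɾ/ is a liquid (sonority 4), /w/ is a glide (sonority 5).
Coda profile 6-4-5 — does not fall throughout.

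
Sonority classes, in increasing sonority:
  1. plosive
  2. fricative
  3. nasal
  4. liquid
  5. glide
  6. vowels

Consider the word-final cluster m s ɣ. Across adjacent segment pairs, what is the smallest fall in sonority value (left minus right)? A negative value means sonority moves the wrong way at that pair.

/m/ is a nasal (sonority 3).
/s/ is a fricative (sonority 2).
/ɣ/ is a fricative (sonority 2).
/m/→/s/: change +1.
/s/→/ɣ/: change +0.
Minimum = 0.

0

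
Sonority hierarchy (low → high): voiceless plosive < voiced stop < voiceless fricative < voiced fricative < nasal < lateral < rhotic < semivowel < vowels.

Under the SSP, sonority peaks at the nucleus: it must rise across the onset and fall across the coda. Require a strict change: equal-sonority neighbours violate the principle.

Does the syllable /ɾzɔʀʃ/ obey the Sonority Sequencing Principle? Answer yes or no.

Onset: /ɾ/ is a rhotic (sonority 7), /z/ is a voiced fricative (sonority 4); then the nucleus /ɔ/ (sonority 9).
Onset profile 7-4-9 — does not strictly rise throughout.
Coda: /ʀ/ is a rhotic (sonority 7), /ʃ/ is a voiceless fricative (sonority 3).
Coda profile 9-7-3 — falls from the nucleus.

no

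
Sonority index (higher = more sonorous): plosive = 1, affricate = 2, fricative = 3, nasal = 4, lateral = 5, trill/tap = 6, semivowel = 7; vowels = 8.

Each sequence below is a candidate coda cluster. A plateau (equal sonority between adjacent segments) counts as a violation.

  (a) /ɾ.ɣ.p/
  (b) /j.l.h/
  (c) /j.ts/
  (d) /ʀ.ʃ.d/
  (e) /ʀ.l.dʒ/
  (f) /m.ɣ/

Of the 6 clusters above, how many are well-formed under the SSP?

(a) 6-3-1 → obeys
(b) 7-5-3 → obeys
(c) 7-2 → obeys
(d) 6-3-1 → obeys
(e) 6-5-2 → obeys
(f) 4-3 → obeys

6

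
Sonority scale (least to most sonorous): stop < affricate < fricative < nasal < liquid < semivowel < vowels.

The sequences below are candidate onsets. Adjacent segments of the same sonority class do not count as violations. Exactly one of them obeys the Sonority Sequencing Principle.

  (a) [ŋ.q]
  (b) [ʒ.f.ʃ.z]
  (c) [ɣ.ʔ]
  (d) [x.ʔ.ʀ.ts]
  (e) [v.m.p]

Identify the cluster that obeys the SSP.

b

(a) 4-1 → violates
(b) 3-3-3-3 → obeys
(c) 3-1 → violates
(d) 3-1-5-2 → violates
(e) 3-4-1 → violates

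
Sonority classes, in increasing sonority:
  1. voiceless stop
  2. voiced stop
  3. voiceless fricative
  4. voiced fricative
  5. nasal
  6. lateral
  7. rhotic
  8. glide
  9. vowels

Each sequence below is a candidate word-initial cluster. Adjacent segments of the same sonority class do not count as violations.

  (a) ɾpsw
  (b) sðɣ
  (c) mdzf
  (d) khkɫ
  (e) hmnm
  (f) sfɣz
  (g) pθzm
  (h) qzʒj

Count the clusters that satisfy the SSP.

(a) ɾpsw: profile 7-1-3-8 — violates.
(b) sðɣ: profile 3-4-4 — obeys.
(c) mdzf: profile 5-2-4-3 — violates.
(d) khkɫ: profile 1-3-1-6 — violates.
(e) hmnm: profile 3-5-5-5 — obeys.
(f) sfɣz: profile 3-3-4-4 — obeys.
(g) pθzm: profile 1-3-4-5 — obeys.
(h) qzʒj: profile 1-4-4-8 — obeys.

5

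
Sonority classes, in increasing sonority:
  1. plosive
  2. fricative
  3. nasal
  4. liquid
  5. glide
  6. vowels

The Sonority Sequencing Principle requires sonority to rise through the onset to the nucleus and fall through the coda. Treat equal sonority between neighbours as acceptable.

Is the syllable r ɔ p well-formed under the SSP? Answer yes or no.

yes

Onset: /r/ is a liquid (sonority 4); then the nucleus /ɔ/ (sonority 6).
Onset profile 4-6 — rises to the nucleus.
Coda: /p/ is a plosive (sonority 1).
Coda profile 6-1 — falls from the nucleus.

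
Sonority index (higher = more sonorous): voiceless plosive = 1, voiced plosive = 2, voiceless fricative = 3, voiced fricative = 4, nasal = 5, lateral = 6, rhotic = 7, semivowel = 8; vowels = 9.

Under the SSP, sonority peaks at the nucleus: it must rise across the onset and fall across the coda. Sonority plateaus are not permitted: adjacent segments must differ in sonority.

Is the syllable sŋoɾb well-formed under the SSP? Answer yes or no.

yes

Onset: /s/ is a voiceless fricative (sonority 3), /ŋ/ is a nasal (sonority 5); then the nucleus /o/ (sonority 9).
Onset profile 3-5-9 — rises to the nucleus.
Coda: /ɾ/ is a rhotic (sonority 7), /b/ is a voiced plosive (sonority 2).
Coda profile 9-7-2 — falls from the nucleus.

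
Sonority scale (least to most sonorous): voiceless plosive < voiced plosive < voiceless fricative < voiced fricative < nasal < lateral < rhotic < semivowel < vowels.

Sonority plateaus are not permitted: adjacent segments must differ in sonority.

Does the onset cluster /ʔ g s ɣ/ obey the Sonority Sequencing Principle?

/ʔ/ — voiceless plosive, sonority 1.
/g/ — voiced plosive, sonority 2.
/s/ — voiceless fricative, sonority 3.
/ɣ/ — voiced fricative, sonority 4.
The profile 1-2-3-4 strictly rises, so the onset cluster satisfies the SSP.

yes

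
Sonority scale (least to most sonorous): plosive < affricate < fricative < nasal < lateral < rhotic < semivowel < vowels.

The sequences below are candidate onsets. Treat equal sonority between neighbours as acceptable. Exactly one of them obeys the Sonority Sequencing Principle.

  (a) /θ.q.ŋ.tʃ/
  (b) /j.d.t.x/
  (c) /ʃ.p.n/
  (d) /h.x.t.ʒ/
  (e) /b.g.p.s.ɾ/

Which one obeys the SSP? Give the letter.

(a) 3-1-4-2 → violates
(b) 7-1-1-3 → violates
(c) 3-1-4 → violates
(d) 3-3-1-3 → violates
(e) 1-1-1-3-6 → obeys

e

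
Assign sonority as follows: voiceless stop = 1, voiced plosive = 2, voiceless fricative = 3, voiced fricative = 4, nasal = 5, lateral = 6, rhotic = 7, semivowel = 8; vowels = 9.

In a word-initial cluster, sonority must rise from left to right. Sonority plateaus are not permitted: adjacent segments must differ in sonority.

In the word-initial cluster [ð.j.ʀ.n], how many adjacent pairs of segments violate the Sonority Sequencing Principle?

2

/ð/: voiced fricative = 4.
/j/: semivowel = 8.
/ʀ/: rhotic = 7.
/n/: nasal = 5.
/ð/→/j/: 4→8 (rises) — ok.
/j/→/ʀ/: 8→7 (does not rise) — violation.
/ʀ/→/n/: 7→5 (does not rise) — violation.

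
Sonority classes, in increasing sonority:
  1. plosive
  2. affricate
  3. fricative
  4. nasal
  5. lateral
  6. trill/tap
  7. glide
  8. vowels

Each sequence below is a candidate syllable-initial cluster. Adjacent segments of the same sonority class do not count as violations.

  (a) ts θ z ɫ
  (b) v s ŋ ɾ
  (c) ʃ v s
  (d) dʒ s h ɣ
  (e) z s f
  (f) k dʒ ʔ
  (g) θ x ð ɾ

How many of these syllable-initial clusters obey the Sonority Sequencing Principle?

6

(a) sonority 2-3-3-5: well-formed.
(b) sonority 3-3-4-6: well-formed.
(c) sonority 3-3-3: well-formed.
(d) sonority 2-3-3-3: well-formed.
(e) sonority 3-3-3: well-formed.
(f) sonority 1-2-1: ill-formed.
(g) sonority 3-3-3-6: well-formed.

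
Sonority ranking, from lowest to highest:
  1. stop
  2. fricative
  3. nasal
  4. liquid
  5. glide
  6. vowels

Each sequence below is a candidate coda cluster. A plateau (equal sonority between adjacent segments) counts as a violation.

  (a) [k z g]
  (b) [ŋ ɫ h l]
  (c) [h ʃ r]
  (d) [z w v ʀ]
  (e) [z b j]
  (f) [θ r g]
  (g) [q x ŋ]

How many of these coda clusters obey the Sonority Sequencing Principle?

(a) sonority 1-2-1: ill-formed.
(b) sonority 3-4-2-4: ill-formed.
(c) sonority 2-2-4: ill-formed.
(d) sonority 2-5-2-4: ill-formed.
(e) sonority 2-1-5: ill-formed.
(f) sonority 2-4-1: ill-formed.
(g) sonority 1-2-3: ill-formed.

0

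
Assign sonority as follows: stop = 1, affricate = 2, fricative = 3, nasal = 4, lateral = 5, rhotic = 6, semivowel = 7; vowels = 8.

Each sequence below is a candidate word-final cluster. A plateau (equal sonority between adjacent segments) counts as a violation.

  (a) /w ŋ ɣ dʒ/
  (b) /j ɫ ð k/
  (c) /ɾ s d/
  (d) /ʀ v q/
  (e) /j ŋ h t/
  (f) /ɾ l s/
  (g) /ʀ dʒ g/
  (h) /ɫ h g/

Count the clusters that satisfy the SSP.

(a) /w ŋ ɣ dʒ/: profile 7-4-3-2 — obeys.
(b) /j ɫ ð k/: profile 7-5-3-1 — obeys.
(c) /ɾ s d/: profile 6-3-1 — obeys.
(d) /ʀ v q/: profile 6-3-1 — obeys.
(e) /j ŋ h t/: profile 7-4-3-1 — obeys.
(f) /ɾ l s/: profile 6-5-3 — obeys.
(g) /ʀ dʒ g/: profile 6-2-1 — obeys.
(h) /ɫ h g/: profile 5-3-1 — obeys.

8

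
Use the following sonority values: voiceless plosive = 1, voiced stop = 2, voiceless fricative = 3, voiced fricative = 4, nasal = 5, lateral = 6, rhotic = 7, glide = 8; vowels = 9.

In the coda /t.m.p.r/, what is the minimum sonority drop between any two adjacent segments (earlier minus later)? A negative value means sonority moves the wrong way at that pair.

-6

/t/: voiceless plosive = 1.
/m/: nasal = 5.
/p/: voiceless plosive = 1.
/r/: rhotic = 7.
/t/→/m/: change -4.
/m/→/p/: change +4.
/p/→/r/: change -6.
Minimum = -6.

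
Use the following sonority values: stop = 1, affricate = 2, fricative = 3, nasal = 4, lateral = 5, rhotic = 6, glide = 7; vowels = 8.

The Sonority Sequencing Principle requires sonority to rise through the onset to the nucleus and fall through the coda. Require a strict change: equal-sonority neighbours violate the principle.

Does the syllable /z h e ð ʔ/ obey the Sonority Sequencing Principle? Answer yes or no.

Onset: /z/ is a fricative (sonority 3), /h/ is a fricative (sonority 3); then the nucleus /e/ (sonority 8).
Onset profile 3-3-8 — does not strictly rise throughout.
Coda: /ð/ is a fricative (sonority 3), /ʔ/ is a stop (sonority 1).
Coda profile 8-3-1 — falls from the nucleus.

no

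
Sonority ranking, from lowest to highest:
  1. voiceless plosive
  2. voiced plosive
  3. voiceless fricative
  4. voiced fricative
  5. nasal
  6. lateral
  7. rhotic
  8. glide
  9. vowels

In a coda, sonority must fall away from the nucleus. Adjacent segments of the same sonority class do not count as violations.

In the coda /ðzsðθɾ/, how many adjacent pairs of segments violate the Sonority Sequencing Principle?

2

/ð/: voiced fricative = 4.
/z/: voiced fricative = 4.
/s/: voiceless fricative = 3.
/ð/: voiced fricative = 4.
/θ/: voiceless fricative = 3.
/ɾ/: rhotic = 7.
/ð/→/z/: 4→4 (plateau, allowed) — ok.
/z/→/s/: 4→3 (falls) — ok.
/s/→/ð/: 3→4 (does not fall) — violation.
/ð/→/θ/: 4→3 (falls) — ok.
/θ/→/ɾ/: 3→7 (does not fall) — violation.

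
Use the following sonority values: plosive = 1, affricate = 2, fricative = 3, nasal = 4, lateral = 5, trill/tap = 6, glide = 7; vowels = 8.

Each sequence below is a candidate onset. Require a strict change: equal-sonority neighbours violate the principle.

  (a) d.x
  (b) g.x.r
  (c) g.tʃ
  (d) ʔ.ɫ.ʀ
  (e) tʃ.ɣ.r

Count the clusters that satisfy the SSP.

5

(a) d.x: profile 1-3 — obeys.
(b) g.x.r: profile 1-3-6 — obeys.
(c) g.tʃ: profile 1-2 — obeys.
(d) ʔ.ɫ.ʀ: profile 1-5-6 — obeys.
(e) tʃ.ɣ.r: profile 2-3-6 — obeys.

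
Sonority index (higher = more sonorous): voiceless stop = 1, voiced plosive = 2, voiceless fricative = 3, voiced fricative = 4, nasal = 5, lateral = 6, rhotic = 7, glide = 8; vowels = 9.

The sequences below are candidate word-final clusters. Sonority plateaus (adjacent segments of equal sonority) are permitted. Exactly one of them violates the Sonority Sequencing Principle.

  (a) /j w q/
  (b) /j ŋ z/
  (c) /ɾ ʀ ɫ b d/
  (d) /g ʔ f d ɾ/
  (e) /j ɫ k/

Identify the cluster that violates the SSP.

(a) sonority 8-8-1: well-formed.
(b) sonority 8-5-4: well-formed.
(c) sonority 7-7-6-2-2: well-formed.
(d) sonority 2-1-3-2-7: ill-formed.
(e) sonority 8-6-1: well-formed.

d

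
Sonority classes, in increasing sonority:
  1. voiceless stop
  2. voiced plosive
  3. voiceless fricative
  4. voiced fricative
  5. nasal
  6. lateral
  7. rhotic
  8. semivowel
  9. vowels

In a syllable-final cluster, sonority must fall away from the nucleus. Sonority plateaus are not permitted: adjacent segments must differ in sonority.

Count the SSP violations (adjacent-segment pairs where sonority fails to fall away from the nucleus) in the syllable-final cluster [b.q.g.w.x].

/b/ is a voiced plosive (sonority 2).
/q/ is a voiceless stop (sonority 1).
/g/ is a voiced plosive (sonority 2).
/w/ is a semivowel (sonority 8).
/x/ is a voiceless fricative (sonority 3).
/b/→/q/: 2→1 (falls) — ok.
/q/→/g/: 1→2 (does not fall) — violation.
/g/→/w/: 2→8 (does not fall) — violation.
/w/→/x/: 8→3 (falls) — ok.

2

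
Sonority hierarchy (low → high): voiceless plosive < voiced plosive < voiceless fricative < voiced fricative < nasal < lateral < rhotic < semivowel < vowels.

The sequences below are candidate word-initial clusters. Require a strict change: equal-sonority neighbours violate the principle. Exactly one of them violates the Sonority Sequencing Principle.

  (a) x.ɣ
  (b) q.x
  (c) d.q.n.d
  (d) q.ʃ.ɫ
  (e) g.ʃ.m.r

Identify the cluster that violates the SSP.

(a) sonority 3-4: well-formed.
(b) sonority 1-3: well-formed.
(c) sonority 2-1-5-2: ill-formed.
(d) sonority 1-3-6: well-formed.
(e) sonority 2-3-5-7: well-formed.

c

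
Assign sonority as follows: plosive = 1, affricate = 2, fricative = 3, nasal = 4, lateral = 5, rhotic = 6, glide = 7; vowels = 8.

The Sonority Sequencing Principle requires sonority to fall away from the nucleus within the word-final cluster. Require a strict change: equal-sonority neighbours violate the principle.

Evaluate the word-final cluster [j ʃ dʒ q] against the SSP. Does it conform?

yes

/j/ — glide, sonority 7.
/ʃ/ — fricative, sonority 3.
/dʒ/ — affricate, sonority 2.
/q/ — plosive, sonority 1.
The profile 7-3-2-1 strictly falls, so the word-final cluster satisfies the SSP.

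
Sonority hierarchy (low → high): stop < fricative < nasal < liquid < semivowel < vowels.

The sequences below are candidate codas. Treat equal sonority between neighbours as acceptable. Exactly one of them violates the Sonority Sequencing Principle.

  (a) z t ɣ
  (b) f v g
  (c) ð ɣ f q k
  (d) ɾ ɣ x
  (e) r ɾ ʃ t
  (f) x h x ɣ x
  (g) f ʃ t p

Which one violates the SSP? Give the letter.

a

(a) z t ɣ: profile 2-1-2 — violates.
(b) f v g: profile 2-2-1 — obeys.
(c) ð ɣ f q k: profile 2-2-2-1-1 — obeys.
(d) ɾ ɣ x: profile 4-2-2 — obeys.
(e) r ɾ ʃ t: profile 4-4-2-1 — obeys.
(f) x h x ɣ x: profile 2-2-2-2-2 — obeys.
(g) f ʃ t p: profile 2-2-1-1 — obeys.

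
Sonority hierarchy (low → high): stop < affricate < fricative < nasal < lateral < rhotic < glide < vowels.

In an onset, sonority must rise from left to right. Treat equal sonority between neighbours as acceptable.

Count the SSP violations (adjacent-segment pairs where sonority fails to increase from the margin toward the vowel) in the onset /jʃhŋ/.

/j/ is a glide (sonority 7).
/ʃ/ is a fricative (sonority 3).
/h/ is a fricative (sonority 3).
/ŋ/ is a nasal (sonority 4).
/j/→/ʃ/: 7→3 (does not rise) — violation.
/ʃ/→/h/: 3→3 (plateau, allowed) — ok.
/h/→/ŋ/: 3→4 (rises) — ok.

1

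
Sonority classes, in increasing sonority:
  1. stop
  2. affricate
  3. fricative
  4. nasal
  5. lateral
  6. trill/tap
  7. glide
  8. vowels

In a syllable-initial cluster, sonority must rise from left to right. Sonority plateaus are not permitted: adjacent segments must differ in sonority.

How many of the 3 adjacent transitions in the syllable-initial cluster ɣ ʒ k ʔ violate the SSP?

3

/ɣ/: fricative = 3.
/ʒ/: fricative = 3.
/k/: stop = 1.
/ʔ/: stop = 1.
/ɣ/→/ʒ/: 3→3 (plateau) — violation.
/ʒ/→/k/: 3→1 (does not rise) — violation.
/k/→/ʔ/: 1→1 (plateau) — violation.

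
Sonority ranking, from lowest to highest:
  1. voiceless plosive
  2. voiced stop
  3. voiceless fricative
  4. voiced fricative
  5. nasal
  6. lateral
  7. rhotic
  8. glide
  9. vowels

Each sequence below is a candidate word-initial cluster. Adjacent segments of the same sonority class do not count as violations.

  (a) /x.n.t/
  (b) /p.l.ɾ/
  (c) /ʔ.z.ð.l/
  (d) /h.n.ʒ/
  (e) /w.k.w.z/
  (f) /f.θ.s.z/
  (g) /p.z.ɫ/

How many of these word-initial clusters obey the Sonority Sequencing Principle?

4

(a) /x.n.t/: profile 3-5-1 — violates.
(b) /p.l.ɾ/: profile 1-6-7 — obeys.
(c) /ʔ.z.ð.l/: profile 1-4-4-6 — obeys.
(d) /h.n.ʒ/: profile 3-5-4 — violates.
(e) /w.k.w.z/: profile 8-1-8-4 — violates.
(f) /f.θ.s.z/: profile 3-3-3-4 — obeys.
(g) /p.z.ɫ/: profile 1-4-6 — obeys.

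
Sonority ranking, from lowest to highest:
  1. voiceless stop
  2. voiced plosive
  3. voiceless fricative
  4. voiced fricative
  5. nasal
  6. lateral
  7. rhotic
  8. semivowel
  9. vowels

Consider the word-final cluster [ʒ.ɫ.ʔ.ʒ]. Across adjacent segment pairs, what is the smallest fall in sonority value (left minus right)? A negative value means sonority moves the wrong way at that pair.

/ʒ/ is a voiced fricative (sonority 4).
/ɫ/ is a lateral (sonority 6).
/ʔ/ is a voiceless stop (sonority 1).
/ʒ/ is a voiced fricative (sonority 4).
/ʒ/→/ɫ/: change -2.
/ɫ/→/ʔ/: change +5.
/ʔ/→/ʒ/: change -3.
Minimum = -3.

-3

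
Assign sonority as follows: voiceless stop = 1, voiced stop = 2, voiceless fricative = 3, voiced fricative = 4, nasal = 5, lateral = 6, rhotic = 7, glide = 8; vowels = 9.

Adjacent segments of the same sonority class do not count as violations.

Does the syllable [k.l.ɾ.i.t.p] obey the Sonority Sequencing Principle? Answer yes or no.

Onset: /k/ is a voiceless stop (sonority 1), /l/ is a lateral (sonority 6), /ɾ/ is a rhotic (sonority 7); then the nucleus /i/ (sonority 9).
Onset profile 1-6-7-9 — rises to the nucleus.
Coda: /t/ is a voiceless stop (sonority 1), /p/ is a voiceless stop (sonority 1).
Coda profile 9-1-1 — falls from the nucleus.

yes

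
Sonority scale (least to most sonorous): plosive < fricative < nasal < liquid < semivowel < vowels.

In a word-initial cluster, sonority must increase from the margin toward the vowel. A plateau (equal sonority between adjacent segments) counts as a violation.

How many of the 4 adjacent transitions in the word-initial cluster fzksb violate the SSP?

/f/: fricative = 2.
/z/: fricative = 2.
/k/: plosive = 1.
/s/: fricative = 2.
/b/: plosive = 1.
/f/→/z/: 2→2 (plateau) — violation.
/z/→/k/: 2→1 (does not rise) — violation.
/k/→/s/: 1→2 (rises) — ok.
/s/→/b/: 2→1 (does not rise) — violation.

3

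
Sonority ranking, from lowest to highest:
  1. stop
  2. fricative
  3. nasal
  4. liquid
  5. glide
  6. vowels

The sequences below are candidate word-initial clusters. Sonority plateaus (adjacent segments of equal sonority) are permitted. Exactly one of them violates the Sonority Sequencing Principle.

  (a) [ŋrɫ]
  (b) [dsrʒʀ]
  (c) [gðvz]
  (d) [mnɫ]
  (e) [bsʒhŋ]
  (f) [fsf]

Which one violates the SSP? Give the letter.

b

(a) 3-4-4 → obeys
(b) 1-2-4-2-4 → violates
(c) 1-2-2-2 → obeys
(d) 3-3-4 → obeys
(e) 1-2-2-2-3 → obeys
(f) 2-2-2 → obeys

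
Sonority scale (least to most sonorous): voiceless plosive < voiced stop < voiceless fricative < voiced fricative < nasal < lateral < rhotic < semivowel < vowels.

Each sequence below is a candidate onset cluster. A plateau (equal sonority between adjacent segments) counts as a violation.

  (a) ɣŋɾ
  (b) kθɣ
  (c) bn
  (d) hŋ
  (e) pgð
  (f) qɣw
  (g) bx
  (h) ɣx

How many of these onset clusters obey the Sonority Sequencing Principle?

7

(a) sonority 4-5-7: well-formed.
(b) sonority 1-3-4: well-formed.
(c) sonority 2-5: well-formed.
(d) sonority 3-5: well-formed.
(e) sonority 1-2-4: well-formed.
(f) sonority 1-4-8: well-formed.
(g) sonority 2-3: well-formed.
(h) sonority 4-3: ill-formed.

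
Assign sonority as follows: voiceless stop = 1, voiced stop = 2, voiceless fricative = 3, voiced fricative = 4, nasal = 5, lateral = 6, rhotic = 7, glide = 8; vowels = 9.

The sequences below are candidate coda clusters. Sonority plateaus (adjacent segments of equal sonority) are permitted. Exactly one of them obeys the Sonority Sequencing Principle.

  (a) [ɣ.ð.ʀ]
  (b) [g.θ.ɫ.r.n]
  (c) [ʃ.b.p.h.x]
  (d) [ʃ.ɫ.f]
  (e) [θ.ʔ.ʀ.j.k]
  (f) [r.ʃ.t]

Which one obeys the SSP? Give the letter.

f

(a) sonority 4-4-7: ill-formed.
(b) sonority 2-3-6-7-5: ill-formed.
(c) sonority 3-2-1-3-3: ill-formed.
(d) sonority 3-6-3: ill-formed.
(e) sonority 3-1-7-8-1: ill-formed.
(f) sonority 7-3-1: well-formed.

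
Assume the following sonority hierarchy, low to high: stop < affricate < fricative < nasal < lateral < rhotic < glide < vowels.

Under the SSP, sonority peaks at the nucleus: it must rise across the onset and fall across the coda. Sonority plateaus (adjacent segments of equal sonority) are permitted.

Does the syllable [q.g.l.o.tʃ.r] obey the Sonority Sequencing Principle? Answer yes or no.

no

Onset: /q/ is a stop (sonority 1), /g/ is a stop (sonority 1), /l/ is a lateral (sonority 5); then the nucleus /o/ (sonority 8).
Onset profile 1-1-5-8 — rises to the nucleus.
Coda: /tʃ/ is an affricate (sonority 2), /r/ is a rhotic (sonority 6).
Coda profile 8-2-6 — does not fall throughout.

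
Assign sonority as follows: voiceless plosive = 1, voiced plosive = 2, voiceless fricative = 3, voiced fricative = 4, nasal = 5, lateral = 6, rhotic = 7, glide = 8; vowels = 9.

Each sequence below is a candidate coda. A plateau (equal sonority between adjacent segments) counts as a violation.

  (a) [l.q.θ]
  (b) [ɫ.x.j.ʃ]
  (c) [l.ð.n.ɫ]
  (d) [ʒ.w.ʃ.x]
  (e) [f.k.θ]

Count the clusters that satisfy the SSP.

(a) sonority 6-1-3: ill-formed.
(b) sonority 6-3-8-3: ill-formed.
(c) sonority 6-4-5-6: ill-formed.
(d) sonority 4-8-3-3: ill-formed.
(e) sonority 3-1-3: ill-formed.

0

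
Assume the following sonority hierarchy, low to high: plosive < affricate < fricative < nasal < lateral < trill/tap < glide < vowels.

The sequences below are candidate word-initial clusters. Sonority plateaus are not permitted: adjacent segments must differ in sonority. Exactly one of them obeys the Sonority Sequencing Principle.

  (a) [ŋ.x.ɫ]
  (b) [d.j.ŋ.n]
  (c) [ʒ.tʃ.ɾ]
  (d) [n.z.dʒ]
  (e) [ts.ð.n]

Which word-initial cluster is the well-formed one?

(a) [ŋ.x.ɫ]: profile 4-3-5 — violates.
(b) [d.j.ŋ.n]: profile 1-7-4-4 — violates.
(c) [ʒ.tʃ.ɾ]: profile 3-2-6 — violates.
(d) [n.z.dʒ]: profile 4-3-2 — violates.
(e) [ts.ð.n]: profile 2-3-4 — obeys.

e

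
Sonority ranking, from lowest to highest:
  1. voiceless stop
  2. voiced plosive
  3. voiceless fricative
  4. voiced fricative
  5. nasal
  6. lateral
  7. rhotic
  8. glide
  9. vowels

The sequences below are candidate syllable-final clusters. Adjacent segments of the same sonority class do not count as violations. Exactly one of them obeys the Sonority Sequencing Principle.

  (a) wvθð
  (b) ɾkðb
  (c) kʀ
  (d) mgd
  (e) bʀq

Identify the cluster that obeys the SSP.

d

(a) 8-4-3-4 → violates
(b) 7-1-4-2 → violates
(c) 1-7 → violates
(d) 5-2-2 → obeys
(e) 2-7-1 → violates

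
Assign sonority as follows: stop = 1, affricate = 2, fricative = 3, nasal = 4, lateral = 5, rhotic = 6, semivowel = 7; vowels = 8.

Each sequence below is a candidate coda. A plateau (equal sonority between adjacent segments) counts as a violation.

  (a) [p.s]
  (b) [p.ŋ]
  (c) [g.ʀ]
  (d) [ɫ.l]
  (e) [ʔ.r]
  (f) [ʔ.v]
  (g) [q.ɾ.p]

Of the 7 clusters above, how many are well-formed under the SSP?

(a) sonority 1-3: ill-formed.
(b) sonority 1-4: ill-formed.
(c) sonority 1-6: ill-formed.
(d) sonority 5-5: ill-formed.
(e) sonority 1-6: ill-formed.
(f) sonority 1-3: ill-formed.
(g) sonority 1-6-1: ill-formed.

0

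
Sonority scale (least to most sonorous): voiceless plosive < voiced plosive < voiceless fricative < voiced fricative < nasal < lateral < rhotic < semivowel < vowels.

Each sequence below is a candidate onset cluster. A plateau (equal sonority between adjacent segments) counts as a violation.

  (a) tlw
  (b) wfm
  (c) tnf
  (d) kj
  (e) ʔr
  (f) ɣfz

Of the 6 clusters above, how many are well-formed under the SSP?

3

(a) 1-6-8 → obeys
(b) 8-3-5 → violates
(c) 1-5-3 → violates
(d) 1-8 → obeys
(e) 1-7 → obeys
(f) 4-3-4 → violates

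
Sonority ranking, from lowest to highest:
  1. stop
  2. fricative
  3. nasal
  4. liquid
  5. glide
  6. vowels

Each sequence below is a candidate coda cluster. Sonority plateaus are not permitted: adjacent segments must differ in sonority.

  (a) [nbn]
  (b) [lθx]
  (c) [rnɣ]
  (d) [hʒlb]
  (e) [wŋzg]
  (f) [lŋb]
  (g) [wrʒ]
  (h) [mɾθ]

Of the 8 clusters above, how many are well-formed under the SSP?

(a) sonority 3-1-3: ill-formed.
(b) sonority 4-2-2: ill-formed.
(c) sonority 4-3-2: well-formed.
(d) sonority 2-2-4-1: ill-formed.
(e) sonority 5-3-2-1: well-formed.
(f) sonority 4-3-1: well-formed.
(g) sonority 5-4-2: well-formed.
(h) sonority 3-4-2: ill-formed.

4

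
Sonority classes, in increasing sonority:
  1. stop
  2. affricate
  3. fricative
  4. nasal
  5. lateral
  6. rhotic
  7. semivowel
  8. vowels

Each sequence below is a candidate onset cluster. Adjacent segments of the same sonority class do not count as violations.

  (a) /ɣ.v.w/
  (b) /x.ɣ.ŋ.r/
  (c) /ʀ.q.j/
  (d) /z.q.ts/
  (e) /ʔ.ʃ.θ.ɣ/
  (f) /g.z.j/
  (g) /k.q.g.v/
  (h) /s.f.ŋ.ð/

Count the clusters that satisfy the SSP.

5

(a) 3-3-7 → obeys
(b) 3-3-4-6 → obeys
(c) 6-1-7 → violates
(d) 3-1-2 → violates
(e) 1-3-3-3 → obeys
(f) 1-3-7 → obeys
(g) 1-1-1-3 → obeys
(h) 3-3-4-3 → violates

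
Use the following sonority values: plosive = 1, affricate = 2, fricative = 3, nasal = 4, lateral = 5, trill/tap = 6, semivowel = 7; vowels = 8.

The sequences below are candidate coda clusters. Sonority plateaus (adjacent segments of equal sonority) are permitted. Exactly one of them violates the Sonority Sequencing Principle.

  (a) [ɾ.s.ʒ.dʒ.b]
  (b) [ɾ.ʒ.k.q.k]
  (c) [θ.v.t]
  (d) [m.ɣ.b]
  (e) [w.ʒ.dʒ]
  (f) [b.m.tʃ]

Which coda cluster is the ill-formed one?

f

(a) [ɾ.s.ʒ.dʒ.b]: profile 6-3-3-2-1 — obeys.
(b) [ɾ.ʒ.k.q.k]: profile 6-3-1-1-1 — obeys.
(c) [θ.v.t]: profile 3-3-1 — obeys.
(d) [m.ɣ.b]: profile 4-3-1 — obeys.
(e) [w.ʒ.dʒ]: profile 7-3-2 — obeys.
(f) [b.m.tʃ]: profile 1-4-2 — violates.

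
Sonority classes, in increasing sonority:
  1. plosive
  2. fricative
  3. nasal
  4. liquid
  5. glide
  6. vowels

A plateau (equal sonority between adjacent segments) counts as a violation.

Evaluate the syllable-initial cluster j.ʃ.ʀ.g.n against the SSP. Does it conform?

no

/j/ — glide, sonority 5.
/ʃ/ — fricative, sonority 2.
/ʀ/ — liquid, sonority 4.
/g/ — plosive, sonority 1.
/n/ — nasal, sonority 3.
The profile is 5-2-4-1-3. Between /j/ (5) and /ʃ/ (2) sonority does not rise, so the cluster violates the SSP.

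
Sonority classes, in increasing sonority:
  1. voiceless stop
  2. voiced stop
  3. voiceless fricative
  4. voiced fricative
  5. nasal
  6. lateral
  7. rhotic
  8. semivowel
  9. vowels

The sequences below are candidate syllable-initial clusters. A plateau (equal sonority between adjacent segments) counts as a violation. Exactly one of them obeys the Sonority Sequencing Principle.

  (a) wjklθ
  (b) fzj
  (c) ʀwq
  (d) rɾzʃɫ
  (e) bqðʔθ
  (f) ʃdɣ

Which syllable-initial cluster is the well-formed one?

(a) sonority 8-8-1-6-3: ill-formed.
(b) sonority 3-4-8: well-formed.
(c) sonority 7-8-1: ill-formed.
(d) sonority 7-7-4-3-6: ill-formed.
(e) sonority 2-1-4-1-3: ill-formed.
(f) sonority 3-2-4: ill-formed.

b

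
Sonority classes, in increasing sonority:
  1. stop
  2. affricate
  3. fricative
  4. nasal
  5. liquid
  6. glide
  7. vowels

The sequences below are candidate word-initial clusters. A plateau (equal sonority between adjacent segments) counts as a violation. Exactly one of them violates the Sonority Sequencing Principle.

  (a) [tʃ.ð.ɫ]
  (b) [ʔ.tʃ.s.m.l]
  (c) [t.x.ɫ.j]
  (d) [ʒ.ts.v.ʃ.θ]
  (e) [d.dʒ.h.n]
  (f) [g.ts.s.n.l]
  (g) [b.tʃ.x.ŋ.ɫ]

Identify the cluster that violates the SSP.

d

(a) sonority 2-3-5: well-formed.
(b) sonority 1-2-3-4-5: well-formed.
(c) sonority 1-3-5-6: well-formed.
(d) sonority 3-2-3-3-3: ill-formed.
(e) sonority 1-2-3-4: well-formed.
(f) sonority 1-2-3-4-5: well-formed.
(g) sonority 1-2-3-4-5: well-formed.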